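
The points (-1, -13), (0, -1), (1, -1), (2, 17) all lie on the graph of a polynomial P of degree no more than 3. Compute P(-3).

-193

Write P(u) = au^3 + bu^2 + cu + d. Substituting each data point gives a linear system:
  -a + b - c + d = -13
  d = -1
  a + b + c + d = -1
  8a + 4b + 2c + d = 17
Solving the system yields a = 5, b = -6, c = 1, d = -1.
So P(u) = 5u³ - 6u² + u - 1.
Then P(-3) = -193.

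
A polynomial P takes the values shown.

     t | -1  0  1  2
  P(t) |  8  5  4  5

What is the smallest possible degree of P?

2

Forward differences of the values at t = -1, 0, 1, 2:
  P  : 8  5  4  5
  Δ  : -3  -1  1
  Δ^2: 2  2
  Δ^3: 0
The second differences are constant (2) and nonzero, while all higher differences vanish, so the minimal degree is 2.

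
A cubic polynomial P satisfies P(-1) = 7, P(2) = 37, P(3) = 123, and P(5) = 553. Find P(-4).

-185

Using the Lagrange interpolation formula with nodes -1, 2, 3, 5:
  L_0(s) = (s - 2)(s - 3)(s - 5) / -72
  L_1(s) = (s + 1)(s - 3)(s - 5) / 9
  L_2(s) = (s + 1)(s - 2)(s - 5) / -8
  L_3(s) = (s + 1)(s - 2)(s - 3) / 36
Then P(s) = 7·L_0(s) + 37·L_1(s) + 123·L_2(s) + 553·L_3(s).
Expanding and collecting terms gives P(s) = 4s³ + 3s² - 5s + 3.
Evaluating at s = -4: P(-4) = -185.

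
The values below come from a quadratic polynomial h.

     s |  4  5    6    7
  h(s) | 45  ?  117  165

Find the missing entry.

77

On equispaced nodes a degree-2 polynomial has vanishing third forward difference, so
  - h(4) + 3·h(5) - 3·h(6) + h(7) = 0.
Substituting the known values and solving for h(5):
  3·h(5) = 231
  h(5) = 77.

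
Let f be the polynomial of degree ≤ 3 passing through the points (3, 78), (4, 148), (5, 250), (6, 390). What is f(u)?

f(u) = u^3 + 4u^2 + 5u

Using the Lagrange interpolation formula with nodes 3, 4, 5, 6:
  L_0(u) = (u - 4)(u - 5)(u - 6) / -6
  L_1(u) = (u - 3)(u - 5)(u - 6) / 2
  L_2(u) = (u - 3)(u - 4)(u - 6) / -2
  L_3(u) = (u - 3)(u - 4)(u - 5) / 6
Then f(u) = 78·L_0(u) + 148·L_1(u) + 250·L_2(u) + 390·L_3(u).
Expanding and collecting terms gives f(u) = u^3 + 4u^2 + 5u.
Check: f(3) = 78. ✓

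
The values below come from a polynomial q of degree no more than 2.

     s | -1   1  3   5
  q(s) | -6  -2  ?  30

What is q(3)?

10

The 3 known points determine the degree-2 polynomial uniquely.
Write q(s) = as^2 + bs + c. Substituting each data point gives a linear system:
  a - b + c = -6
  a + b + c = -2
  25a + 5b + c = 30
Solving the system yields a = 1, b = 2, c = -5.
So q(s) = s^2 + 2s - 5.
Then q(3) = 10.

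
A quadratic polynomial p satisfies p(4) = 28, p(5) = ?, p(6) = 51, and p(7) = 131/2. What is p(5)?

77/2

The 3 known points determine the degree-2 polynomial uniquely.
Write p(n) = an^2 + bn + c. Substituting each data point gives a linear system:
  16a + 4b + c = 28
  36a + 6b + c = 51
  49a + 7b + c = 131/2
Solving the system yields a = 1, b = 3/2, c = 6.
So p(n) = n^2 + (3/2)n + 6.
Then p(5) = 77/2.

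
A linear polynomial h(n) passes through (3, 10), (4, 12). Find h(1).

6

Using the Lagrange interpolation formula with nodes 3, 4:
  L_0(n) = (n - 4) / -1
  L_1(n) = (n - 3) / 1
Then h(n) = 10·L_0(n) + 12·L_1(n).
Expanding and collecting terms gives h(n) = 2n + 4.
Evaluating at n = 1: h(1) = 6.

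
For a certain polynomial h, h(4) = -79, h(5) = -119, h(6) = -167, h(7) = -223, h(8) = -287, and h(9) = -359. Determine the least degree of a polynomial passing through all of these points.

2

Forward differences of the values at x = 4, 5, 6, 7, 8, 9:
  h  : -79  -119  -167  -223  -287  -359
  Δ  : -40  -48  -56  -64  -72
  Δ^2: -8  -8  -8  -8
  Δ^3: 0  0  0
  Δ^4: 0  0
  Δ^5: 0
The second differences are constant (-8) and nonzero, while all higher differences vanish, so the minimal degree is 2.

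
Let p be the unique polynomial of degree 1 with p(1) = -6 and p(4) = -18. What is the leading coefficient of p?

-4

Write p(u) = au + b. Substituting each data point gives a linear system:
  a + b = -6
  4a + b = -18
Solving the system yields a = -4, b = -2.
So p(u) = -4u - 2.
The leading coefficient is -4.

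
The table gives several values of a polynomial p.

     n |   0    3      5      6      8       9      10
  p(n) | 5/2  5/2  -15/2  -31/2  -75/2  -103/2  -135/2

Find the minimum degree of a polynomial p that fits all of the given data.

Divided differences on the nodes 0, 3, 5, 6, 8, 9, 10:
  order 0: 5/2  5/2  -15/2  -31/2  -75/2  -103/2  -135/2
  order 1: 0  -5  -8  -11  -14  -16
  order 2: -1  -1  -1  -1  -1
  order 3: 0  0  0  0
  order 4: 0  0  0
  order 5: 0  0
  order 6: 0
The order-2 divided differences are all -1 (nonzero) and every higher order vanishes, so the data lies on a polynomial of degree exactly 2.

2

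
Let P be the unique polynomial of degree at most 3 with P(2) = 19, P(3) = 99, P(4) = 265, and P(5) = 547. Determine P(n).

P(n) = 5n^3 - 2n^2 - 5n - 3

Write P(n) = an^3 + bn^2 + cn + d. Substituting each data point gives a linear system:
  8a + 4b + 2c + d = 19
  27a + 9b + 3c + d = 99
  64a + 16b + 4c + d = 265
  125a + 25b + 5c + d = 547
Solving the system yields a = 5, b = -2, c = -5, d = -3.
So P(n) = 5n^3 - 2n^2 - 5n - 3.
Check: P(2) = 19. ✓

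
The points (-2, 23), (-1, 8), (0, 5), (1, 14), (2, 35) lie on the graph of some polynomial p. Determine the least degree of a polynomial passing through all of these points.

Forward differences of the values at u = -2, -1, 0, 1, 2:
  p  : 23  8  5  14  35
  Δ  : -15  -3  9  21
  Δ^2: 12  12  12
  Δ^3: 0  0
  Δ^4: 0
The second differences are constant (12) and nonzero, while all higher differences vanish, so the minimal degree is 2.

2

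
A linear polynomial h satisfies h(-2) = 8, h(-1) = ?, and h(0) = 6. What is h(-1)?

On equispaced nodes a degree-1 polynomial has vanishing second forward difference, so
  h(-2) - 2·h(-1) + h(0) = 0.
Substituting the known values and solving for h(-1):
  -2·h(-1) = -14
  h(-1) = 7.

7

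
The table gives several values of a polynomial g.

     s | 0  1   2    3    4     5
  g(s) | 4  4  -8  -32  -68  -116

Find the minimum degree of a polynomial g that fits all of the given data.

2

Forward differences of the values at s = 0, 1, 2, 3, 4, 5:
  g  : 4  4  -8  -32  -68  -116
  Δ  : 0  -12  -24  -36  -48
  Δ^2: -12  -12  -12  -12
  Δ^3: 0  0  0
  Δ^4: 0  0
  Δ^5: 0
The second differences are constant (-12) and nonzero, while all higher differences vanish, so the minimal degree is 2.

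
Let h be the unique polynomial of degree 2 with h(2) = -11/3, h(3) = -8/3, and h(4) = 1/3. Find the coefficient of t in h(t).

-4

Write h(t) = at^2 + bt + c. Substituting each data point gives a linear system:
  4a + 2b + c = -11/3
  9a + 3b + c = -8/3
  16a + 4b + c = 1/3
Solving the system yields a = 1, b = -4, c = 1/3.
So h(t) = t^2 - 4t + 1/3.
The coefficient of t is -4.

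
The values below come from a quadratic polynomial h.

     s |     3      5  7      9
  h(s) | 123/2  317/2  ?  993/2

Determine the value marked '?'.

The 3 known points determine the degree-2 polynomial uniquely.
Write h(s) = as^2 + bs + c. Substituting each data point gives a linear system:
  9a + 3b + c = 123/2
  25a + 5b + c = 317/2
  81a + 9b + c = 993/2
Solving the system yields a = 6, b = 1/2, c = 6.
So h(s) = 6s^2 + (1/2)s + 6.
Then h(7) = 607/2.

607/2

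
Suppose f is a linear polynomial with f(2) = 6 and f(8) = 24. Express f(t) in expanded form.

Using the Lagrange interpolation formula with nodes 2, 8:
  L_0(t) = (t - 8) / -6
  L_1(t) = (t - 2) / 6
Then f(t) = 6·L_0(t) + 24·L_1(t).
Expanding and collecting terms gives f(t) = 3t.
Check: f(8) = 24. ✓

f(t) = 3t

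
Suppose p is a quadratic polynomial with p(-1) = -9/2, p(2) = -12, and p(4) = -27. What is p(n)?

p(n) = -n^2 - (3/2)n - 5

Using the Lagrange interpolation formula with nodes -1, 2, 4:
  L_0(n) = (n - 2)(n - 4) / 15
  L_1(n) = (n + 1)(n - 4) / -6
  L_2(n) = (n + 1)(n - 2) / 10
Then p(n) = -9/2·L_0(n) - 12·L_1(n) - 27·L_2(n).
Expanding and collecting terms gives p(n) = -n^2 - (3/2)n - 5.
Check: p(2) = -12. ✓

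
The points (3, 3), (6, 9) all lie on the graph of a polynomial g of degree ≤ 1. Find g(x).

Using the Lagrange interpolation formula with nodes 3, 6:
  L_0(x) = (x - 6) / -3
  L_1(x) = (x - 3) / 3
Then g(x) = 3·L_0(x) + 9·L_1(x).
Expanding and collecting terms gives g(x) = 2x - 3.
Check: g(6) = 9. ✓

g(x) = 2x - 3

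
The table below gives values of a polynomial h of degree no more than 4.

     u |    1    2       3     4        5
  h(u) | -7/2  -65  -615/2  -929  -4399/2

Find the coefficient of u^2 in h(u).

Write h(u) = au^4 + bu^3 + cu^2 + du + e. Substituting each data point gives a linear system:
  a + b + c + d + e = -7/2
  16a + 8b + 4c + 2d + e = -65
  81a + 27b + 9c + 3d + e = -615/2
  256a + 64b + 16c + 4d + e = -929
  625a + 125b + 25c + 5d + e = -4399/2
Solving the system yields a = -3, b = -3, c = 5/2, d = -3, e = 3.
So h(u) = -3u^4 - 3u^3 + (5/2)u^2 - 3u + 3.
The coefficient of u^2 is 5/2.

5/2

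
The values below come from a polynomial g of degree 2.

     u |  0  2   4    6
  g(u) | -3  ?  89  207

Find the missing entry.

On equispaced nodes a degree-2 polynomial has vanishing third forward difference, so
  - g(0) + 3·g(2) - 3·g(4) + g(6) = 0.
Substituting the known values and solving for g(2):
  3·g(2) = 57
  g(2) = 19.

19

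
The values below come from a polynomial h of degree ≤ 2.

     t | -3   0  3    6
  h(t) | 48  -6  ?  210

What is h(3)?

On equispaced nodes a degree-2 polynomial has vanishing third forward difference, so
  - h(-3) + 3·h(0) - 3·h(3) + h(6) = 0.
Substituting the known values and solving for h(3):
  -3·h(3) = -144
  h(3) = 48.

48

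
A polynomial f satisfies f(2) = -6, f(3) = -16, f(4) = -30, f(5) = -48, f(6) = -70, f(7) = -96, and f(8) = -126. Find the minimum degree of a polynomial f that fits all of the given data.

2

Forward differences of the values at u = 2, 3, 4, 5, 6, 7, 8:
  f  : -6  -16  -30  -48  -70  -96  -126
  Δ  : -10  -14  -18  -22  -26  -30
  Δ^2: -4  -4  -4  -4  -4
  Δ^3: 0  0  0  0
  Δ^4: 0  0  0
  Δ^5: 0  0
  Δ^6: 0
The second differences are constant (-4) and nonzero, while all higher differences vanish, so the minimal degree is 2.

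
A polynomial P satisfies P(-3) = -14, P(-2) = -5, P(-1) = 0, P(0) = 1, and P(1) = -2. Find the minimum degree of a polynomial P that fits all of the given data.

Forward differences of the values at n = -3, -2, -1, 0, 1:
  P  : -14  -5  0  1  -2
  Δ  : 9  5  1  -3
  Δ^2: -4  -4  -4
  Δ^3: 0  0
  Δ^4: 0
The second differences are constant (-4) and nonzero, while all higher differences vanish, so the minimal degree is 2.

2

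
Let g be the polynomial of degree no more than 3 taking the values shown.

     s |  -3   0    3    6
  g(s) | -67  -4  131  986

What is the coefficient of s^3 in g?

Write g(s) = as^3 + bs^2 + cs + d. Substituting each data point gives a linear system:
  -27a + 9b - 3c + d = -67
  d = -4
  27a + 9b + 3c + d = 131
  216a + 36b + 6c + d = 986
Solving the system yields a = 4, b = 4, c = -3, d = -4.
So g(s) = 4s^3 + 4s^2 - 3s - 4.
The leading coefficient is 4.

4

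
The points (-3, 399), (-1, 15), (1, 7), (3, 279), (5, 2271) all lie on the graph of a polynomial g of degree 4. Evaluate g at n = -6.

Using the Lagrange interpolation formula with nodes -3, -1, 1, 3, 5:
  L_0(n) = (n + 1)(n - 1)(n - 3)(n - 5) / 384
  L_1(n) = (n + 3)(n - 1)(n - 3)(n - 5) / -96
  L_2(n) = (n + 3)(n + 1)(n - 3)(n - 5) / 64
  L_3(n) = (n + 3)(n + 1)(n - 1)(n - 5) / -96
  L_4(n) = (n + 3)(n + 1)(n - 1)(n - 3) / 384
Then g(n) = 399·L_0(n) + 15·L_1(n) + 7·L_2(n) + 279·L_3(n) + 2271·L_4(n).
Expanding and collecting terms gives g(n) = 4n^4 - 2n^3 + n^2 - 2n + 6.
Evaluating at n = -6: g(-6) = 5670.

5670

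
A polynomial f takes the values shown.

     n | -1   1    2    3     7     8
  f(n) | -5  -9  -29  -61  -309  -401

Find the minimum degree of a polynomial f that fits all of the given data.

2

Divided differences on the nodes -1, 1, 2, 3, 7, 8:
  order 0: -5  -9  -29  -61  -309  -401
  order 1: -2  -20  -32  -62  -92
  order 2: -6  -6  -6  -6
  order 3: 0  0  0
  order 4: 0  0
  order 5: 0
The order-2 divided differences are all -6 (nonzero) and every higher order vanishes, so the data lies on a polynomial of degree exactly 2.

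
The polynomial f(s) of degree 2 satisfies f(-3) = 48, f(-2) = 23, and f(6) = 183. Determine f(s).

f(s) = 5s^2 + 3

Using the Lagrange interpolation formula with nodes -3, -2, 6:
  L_0(s) = (s + 2)(s - 6) / 9
  L_1(s) = (s + 3)(s - 6) / -8
  L_2(s) = (s + 3)(s + 2) / 72
Then f(s) = 48·L_0(s) + 23·L_1(s) + 183·L_2(s).
Expanding and collecting terms gives f(s) = 5s^2 + 3.
Check: f(-3) = 48. ✓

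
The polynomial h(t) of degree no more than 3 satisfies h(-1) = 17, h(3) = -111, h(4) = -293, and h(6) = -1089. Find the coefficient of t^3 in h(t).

Write h(t) = at^3 + bt^2 + ct + d. Substituting each data point gives a linear system:
  -a + b - c + d = 17
  27a + 9b + 3c + d = -111
  64a + 16b + 4c + d = -293
  216a + 36b + 6c + d = -1089
Solving the system yields a = -6, b = 6, c = -2, d = 3.
So h(t) = -6t³ + 6t² - 2t + 3.
The leading coefficient is -6.

-6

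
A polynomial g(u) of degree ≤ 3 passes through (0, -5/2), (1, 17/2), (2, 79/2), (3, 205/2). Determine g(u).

g(u) = 2u^3 + 4u^2 + 5u - 5/2

Write g(u) = au^3 + bu^2 + cu + d. Substituting each data point gives a linear system:
  d = -5/2
  a + b + c + d = 17/2
  8a + 4b + 2c + d = 79/2
  27a + 9b + 3c + d = 205/2
Solving the system yields a = 2, b = 4, c = 5, d = -5/2.
So g(u) = 2u^3 + 4u^2 + 5u - 5/2.
Check: g(1) = 17/2. ✓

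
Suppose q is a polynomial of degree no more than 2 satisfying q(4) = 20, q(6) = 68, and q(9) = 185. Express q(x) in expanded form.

Write q(x) = ax^2 + bx + c. Substituting each data point gives a linear system:
  16a + 4b + c = 20
  36a + 6b + c = 68
  81a + 9b + c = 185
Solving the system yields a = 3, b = -6, c = -4.
So q(x) = 3x^2 - 6x - 4.
Check: q(4) = 20. ✓

q(x) = 3x^2 - 6x - 4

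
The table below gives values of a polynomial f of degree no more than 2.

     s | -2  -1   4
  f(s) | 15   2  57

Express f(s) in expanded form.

f(s) = 4s^2 - s - 3

Using the Lagrange interpolation formula with nodes -2, -1, 4:
  L_0(s) = (s + 1)(s - 4) / 6
  L_1(s) = (s + 2)(s - 4) / -5
  L_2(s) = (s + 2)(s + 1) / 30
Then f(s) = 15·L_0(s) + 2·L_1(s) + 57·L_2(s).
Expanding and collecting terms gives f(s) = 4s^2 - s - 3.
Check: f(4) = 57. ✓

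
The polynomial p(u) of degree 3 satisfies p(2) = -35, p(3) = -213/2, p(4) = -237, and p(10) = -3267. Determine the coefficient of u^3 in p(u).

Write p(u) = au^3 + bu^2 + cu + d. Substituting each data point gives a linear system:
  8a + 4b + 2c + d = -35
  27a + 9b + 3c + d = -213/2
  64a + 16b + 4c + d = -237
  1000a + 100b + 10c + d = -3267
Solving the system yields a = -3, b = -5/2, c = -2, d = 3.
So p(u) = -3u³ - (5/2)u² - 2u + 3.
The leading coefficient is -3.

-3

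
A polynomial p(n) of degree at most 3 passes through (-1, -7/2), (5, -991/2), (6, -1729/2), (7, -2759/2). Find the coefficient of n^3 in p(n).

-4

Write p(n) = an^3 + bn^2 + cn + d. Substituting each data point gives a linear system:
  -a + b - c + d = -7/2
  125a + 25b + 5c + d = -991/2
  216a + 36b + 6c + d = -1729/2
  343a + 49b + 7c + d = -2759/2
Solving the system yields a = -4, b = -1, c = 6, d = -1/2.
So p(n) = -4n³ - n² + 6n - 1/2.
The leading coefficient is -4.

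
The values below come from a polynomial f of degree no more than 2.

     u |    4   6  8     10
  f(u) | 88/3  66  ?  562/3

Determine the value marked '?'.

356/3

On equispaced nodes a degree-2 polynomial has vanishing third forward difference, so
  - f(4) + 3·f(6) - 3·f(8) + f(10) = 0.
Substituting the known values and solving for f(8):
  -3·f(8) = -356
  f(8) = 356/3.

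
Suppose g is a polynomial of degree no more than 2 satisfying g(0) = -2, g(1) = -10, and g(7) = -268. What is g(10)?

-532

Using the Lagrange interpolation formula with nodes 0, 1, 7:
  L_0(t) = (t - 1)(t - 7) / 7
  L_1(t) = t(t - 7) / -6
  L_2(t) = t(t - 1) / 42
Then g(t) = -2·L_0(t) - 10·L_1(t) - 268·L_2(t).
Expanding and collecting terms gives g(t) = -5t^2 - 3t - 2.
Evaluating at t = 10: g(10) = -532.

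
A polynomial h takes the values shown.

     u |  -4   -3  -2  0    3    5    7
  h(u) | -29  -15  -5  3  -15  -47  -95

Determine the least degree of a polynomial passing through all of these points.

2

Divided differences on the nodes -4, -3, -2, 0, 3, 5, 7:
  order 0: -29  -15  -5  3  -15  -47  -95
  order 1: 14  10  4  -6  -16  -24
  order 2: -2  -2  -2  -2  -2
  order 3: 0  0  0  0
  order 4: 0  0  0
  order 5: 0  0
  order 6: 0
The order-2 divided differences are all -2 (nonzero) and every higher order vanishes, so the data lies on a polynomial of degree exactly 2.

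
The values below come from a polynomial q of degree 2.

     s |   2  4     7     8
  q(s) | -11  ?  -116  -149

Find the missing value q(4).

-41

The 3 known points determine the degree-2 polynomial uniquely.
Write q(s) = as^2 + bs + c. Substituting each data point gives a linear system:
  4a + 2b + c = -11
  49a + 7b + c = -116
  64a + 8b + c = -149
Solving the system yields a = -2, b = -3, c = 3.
So q(s) = -2s^2 - 3s + 3.
Then q(4) = -41.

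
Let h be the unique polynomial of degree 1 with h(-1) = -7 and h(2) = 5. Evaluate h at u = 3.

9

Using the Lagrange interpolation formula with nodes -1, 2:
  L_0(u) = (u - 2) / -3
  L_1(u) = (u + 1) / 3
Then h(u) = -7·L_0(u) + 5·L_1(u).
Expanding and collecting terms gives h(u) = 4u - 3.
Evaluating at u = 3: h(3) = 9.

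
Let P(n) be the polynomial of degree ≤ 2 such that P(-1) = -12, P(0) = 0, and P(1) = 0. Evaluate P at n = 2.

Forward differences of the values at n = -1, 0, 1:
  P  : -12  0  0
  Δ  : 12  0
  Δ^2: -12
The second differences are constant, confirming degree 2.
Interpolating (Newton forward form) and evaluating at n = 2 gives P(2) = -12.

-12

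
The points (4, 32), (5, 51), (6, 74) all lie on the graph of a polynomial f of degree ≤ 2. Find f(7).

101

Forward differences of the values at n = 4, 5, 6:
  f  : 32  51  74
  Δ  : 19  23
  Δ^2: 4
The second differences are constant, confirming degree 2.
Interpolating (Newton forward form) and evaluating at n = 7 gives f(7) = 101.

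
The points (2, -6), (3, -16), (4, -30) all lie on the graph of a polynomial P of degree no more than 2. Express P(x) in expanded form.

Using the Lagrange interpolation formula with nodes 2, 3, 4:
  L_0(x) = (x - 3)(x - 4) / 2
  L_1(x) = (x - 2)(x - 4) / -1
  L_2(x) = (x - 2)(x - 3) / 2
Then P(x) = -6·L_0(x) - 16·L_1(x) - 30·L_2(x).
Expanding and collecting terms gives P(x) = -2x^2 + 2.
Check: P(2) = -6. ✓

P(x) = -2x^2 + 2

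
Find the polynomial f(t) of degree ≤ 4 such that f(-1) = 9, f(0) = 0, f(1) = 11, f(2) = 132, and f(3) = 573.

Write f(t) = at^4 + bt^3 + ct^2 + dt + e. Substituting each data point gives a linear system:
  a - b + c - d + e = 9
  e = 0
  a + b + c + d + e = 11
  16a + 8b + 4c + 2d + e = 132
  81a + 27b + 9c + 3d + e = 573
Solving the system yields a = 5, b = 5, c = 5, d = -4, e = 0.
So f(t) = 5t⁴ + 5t³ + 5t² - 4t.
Check: f(1) = 11. ✓

f(t) = 5t^4 + 5t^3 + 5t^2 - 4t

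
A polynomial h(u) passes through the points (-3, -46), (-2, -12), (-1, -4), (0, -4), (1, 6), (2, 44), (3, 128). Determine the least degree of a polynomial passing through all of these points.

3

Forward differences of the values at u = -3, -2, -1, 0, 1, 2, 3:
  h  : -46  -12  -4  -4  6  44  128
  Δ  : 34  8  0  10  38  84
  Δ^2: -26  -8  10  28  46
  Δ^3: 18  18  18  18
  Δ^4: 0  0  0
  Δ^5: 0  0
  Δ^6: 0
The third differences are constant (18) and nonzero, while all higher differences vanish, so the minimal degree is 3.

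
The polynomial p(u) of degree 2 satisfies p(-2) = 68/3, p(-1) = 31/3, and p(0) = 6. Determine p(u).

p(u) = 4u^2 - (1/3)u + 6

Write p(u) = au^2 + bu + c. Substituting each data point gives a linear system:
  4a - 2b + c = 68/3
  a - b + c = 31/3
  c = 6
Solving the system yields a = 4, b = -1/3, c = 6.
So p(u) = 4u^2 - (1/3)u + 6.
Check: p(-2) = 68/3. ✓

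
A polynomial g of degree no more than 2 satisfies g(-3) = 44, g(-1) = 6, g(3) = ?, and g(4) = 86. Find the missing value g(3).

The 3 known points determine the degree-2 polynomial uniquely.
Write g(u) = au^2 + bu + c. Substituting each data point gives a linear system:
  9a - 3b + c = 44
  a - b + c = 6
  16a + 4b + c = 86
Solving the system yields a = 5, b = 1, c = 2.
So g(u) = 5u² + u + 2.
Then g(3) = 50.

50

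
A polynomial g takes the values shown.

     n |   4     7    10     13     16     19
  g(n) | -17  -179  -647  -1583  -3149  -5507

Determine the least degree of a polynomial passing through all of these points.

Forward differences of the values at n = 4, 7, 10, 13, 16, 19:
  g  : -17  -179  -647  -1583  -3149  -5507
  Δ  : -162  -468  -936  -1566  -2358
  Δ^2: -306  -468  -630  -792
  Δ^3: -162  -162  -162
  Δ^4: 0  0
  Δ^5: 0
The third differences are constant (-162) and nonzero, while all higher differences vanish, so the minimal degree is 3.

3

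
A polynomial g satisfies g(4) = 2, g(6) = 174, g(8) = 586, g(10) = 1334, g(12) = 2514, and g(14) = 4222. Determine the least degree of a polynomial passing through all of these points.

3

Forward differences of the values at s = 4, 6, 8, 10, 12, 14:
  g  : 2  174  586  1334  2514  4222
  Δ  : 172  412  748  1180  1708
  Δ^2: 240  336  432  528
  Δ^3: 96  96  96
  Δ^4: 0  0
  Δ^5: 0
The third differences are constant (96) and nonzero, while all higher differences vanish, so the minimal degree is 3.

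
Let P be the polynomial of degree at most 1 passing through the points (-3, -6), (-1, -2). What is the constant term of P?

Write P(x) = ax + b. Substituting each data point gives a linear system:
  -3a + b = -6
  -a + b = -2
Solving the system yields a = 2, b = 0.
So P(x) = 2x.
The constant term is 0.

0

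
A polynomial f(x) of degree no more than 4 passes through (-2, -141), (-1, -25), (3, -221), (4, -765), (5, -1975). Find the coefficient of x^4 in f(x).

-4

Write f(x) = ax^4 + bx^3 + cx^2 + dx + e. Substituting each data point gives a linear system:
  16a - 8b + 4c - 2d + e = -141
  a - b + c - d + e = -25
  81a + 27b + 9c + 3d + e = -221
  256a + 64b + 16c + 4d + e = -765
  625a + 125b + 25c + 5d + e = -1975
Solving the system yields a = -4, b = 5, c = -5, d = 6, e = -5.
So f(x) = -4x^4 + 5x^3 - 5x^2 + 6x - 5.
The leading coefficient is -4.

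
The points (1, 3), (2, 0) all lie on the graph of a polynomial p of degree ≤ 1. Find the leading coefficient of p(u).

-3

Write p(u) = au + b. Substituting each data point gives a linear system:
  a + b = 3
  2a + b = 0
Solving the system yields a = -3, b = 6.
So p(u) = -3u + 6.
The leading coefficient is -3.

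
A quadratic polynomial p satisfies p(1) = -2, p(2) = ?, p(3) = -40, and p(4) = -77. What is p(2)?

The 3 known points determine the degree-2 polynomial uniquely.
Write p(t) = at^2 + bt + c. Substituting each data point gives a linear system:
  a + b + c = -2
  9a + 3b + c = -40
  16a + 4b + c = -77
Solving the system yields a = -6, b = 5, c = -1.
So p(t) = -6t² + 5t - 1.
Then p(2) = -15.

-15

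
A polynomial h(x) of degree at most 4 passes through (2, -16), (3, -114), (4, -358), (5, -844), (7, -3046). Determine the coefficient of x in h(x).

5

Write h(x) = ax^4 + bx^3 + cx^2 + dx + e. Substituting each data point gives a linear system:
  16a + 8b + 4c + 2d + e = -16
  81a + 27b + 9c + 3d + e = -114
  256a + 64b + 16c + 4d + e = -358
  625a + 125b + 25c + 5d + e = -844
  2401a + 343b + 49c + 7d + e = -3046
Solving the system yields a = -1, b = -2, c = 0, d = 5, e = 6.
So h(x) = -x^4 - 2x^3 + 5x + 6.
The coefficient of x is 5.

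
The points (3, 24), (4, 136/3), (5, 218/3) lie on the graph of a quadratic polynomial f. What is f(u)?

f(u) = 3u^2 + (1/3)u - 4

Write f(u) = au^2 + bu + c. Substituting each data point gives a linear system:
  9a + 3b + c = 24
  16a + 4b + c = 136/3
  25a + 5b + c = 218/3
Solving the system yields a = 3, b = 1/3, c = -4.
So f(u) = 3u^2 + (1/3)u - 4.
Check: f(3) = 24. ✓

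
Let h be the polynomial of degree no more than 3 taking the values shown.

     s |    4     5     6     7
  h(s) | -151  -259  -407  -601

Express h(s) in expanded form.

Using the Lagrange interpolation formula with nodes 4, 5, 6, 7:
  L_0(s) = (s - 5)(s - 6)(s - 7) / -6
  L_1(s) = (s - 4)(s - 6)(s - 7) / 2
  L_2(s) = (s - 4)(s - 5)(s - 7) / -2
  L_3(s) = (s - 4)(s - 5)(s - 6) / 6
Then h(s) = -151·L_0(s) - 259·L_1(s) - 407·L_2(s) - 601·L_3(s).
Expanding and collecting terms gives h(s) = -s³ - 5s² - 2s + 1.
Check: h(7) = -601. ✓

h(s) = -s^3 - 5s^2 - 2s + 1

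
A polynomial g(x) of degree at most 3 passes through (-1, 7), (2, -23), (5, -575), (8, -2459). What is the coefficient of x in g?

Write g(x) = ax^3 + bx^2 + cx + d. Substituting each data point gives a linear system:
  -a + b - c + d = 7
  8a + 4b + 2c + d = -23
  125a + 25b + 5c + d = -575
  512a + 64b + 8c + d = -2459
Solving the system yields a = -5, b = 1, c = 4, d = 5.
So g(x) = -5x^3 + x^2 + 4x + 5.
The coefficient of x is 4.

4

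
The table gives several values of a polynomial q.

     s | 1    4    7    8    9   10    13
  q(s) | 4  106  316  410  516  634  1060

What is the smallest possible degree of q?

2

Divided differences on the nodes 1, 4, 7, 8, 9, 10, 13:
  order 0: 4  106  316  410  516  634  1060
  order 1: 34  70  94  106  118  142
  order 2: 6  6  6  6  6
  order 3: 0  0  0  0
  order 4: 0  0  0
  order 5: 0  0
  order 6: 0
The order-2 divided differences are all 6 (nonzero) and every higher order vanishes, so the data lies on a polynomial of degree exactly 2.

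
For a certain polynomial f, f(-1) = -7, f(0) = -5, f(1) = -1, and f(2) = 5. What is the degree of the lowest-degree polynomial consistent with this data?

Forward differences of the values at n = -1, 0, 1, 2:
  f  : -7  -5  -1  5
  Δ  : 2  4  6
  Δ^2: 2  2
  Δ^3: 0
The second differences are constant (2) and nonzero, while all higher differences vanish, so the minimal degree is 2.

2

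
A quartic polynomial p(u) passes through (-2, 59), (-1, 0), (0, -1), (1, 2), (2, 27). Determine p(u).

Write p(u) = au^4 + bu^3 + cu^2 + du + e. Substituting each data point gives a linear system:
  16a - 8b + 4c - 2d + e = 59
  a - b + c - d + e = 0
  e = -1
  a + b + c + d + e = 2
  16a + 8b + 4c + 2d + e = 27
Solving the system yields a = 3, b = -3, c = -1, d = 4, e = -1.
So p(u) = 3u^4 - 3u^3 - u^2 + 4u - 1.
Check: p(0) = -1. ✓

p(u) = 3u^4 - 3u^3 - u^2 + 4u - 1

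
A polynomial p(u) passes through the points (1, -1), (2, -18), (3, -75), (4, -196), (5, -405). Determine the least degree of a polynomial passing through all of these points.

Forward differences of the values at u = 1, 2, 3, 4, 5:
  p  : -1  -18  -75  -196  -405
  Δ  : -17  -57  -121  -209
  Δ^2: -40  -64  -88
  Δ^3: -24  -24
  Δ^4: 0
The third differences are constant (-24) and nonzero, while all higher differences vanish, so the minimal degree is 3.

3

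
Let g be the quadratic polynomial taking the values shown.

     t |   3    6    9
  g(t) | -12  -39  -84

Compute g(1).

Forward differences of the values at t = 3, 6, 9:
  g  : -12  -39  -84
  Δ  : -27  -45
  Δ^2: -18
The second differences are constant, confirming degree 2.
Interpolating (Newton forward form) and evaluating at t = 1 gives g(1) = -4.

-4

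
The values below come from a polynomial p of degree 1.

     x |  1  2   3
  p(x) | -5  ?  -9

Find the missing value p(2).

-7

The 2 known points determine the degree-1 polynomial uniquely.
Write p(x) = ax + b. Substituting each data point gives a linear system:
  a + b = -5
  3a + b = -9
Solving the system yields a = -2, b = -3.
So p(x) = -2x - 3.
Then p(2) = -7.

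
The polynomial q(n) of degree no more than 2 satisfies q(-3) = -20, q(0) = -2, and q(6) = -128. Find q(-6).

-92

Using the Lagrange interpolation formula with nodes -3, 0, 6:
  L_0(n) = n(n - 6) / 27
  L_1(n) = (n + 3)(n - 6) / -18
  L_2(n) = (n + 3)n / 54
Then q(n) = -20·L_0(n) - 2·L_1(n) - 128·L_2(n).
Expanding and collecting terms gives q(n) = -3n^2 - 3n - 2.
Evaluating at n = -6: q(-6) = -92.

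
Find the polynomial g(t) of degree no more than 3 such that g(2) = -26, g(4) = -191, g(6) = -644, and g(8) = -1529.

g(t) = -3t^3 + (3/2)t - 5

Write g(t) = at^3 + bt^2 + ct + d. Substituting each data point gives a linear system:
  8a + 4b + 2c + d = -26
  64a + 16b + 4c + d = -191
  216a + 36b + 6c + d = -644
  512a + 64b + 8c + d = -1529
Solving the system yields a = -3, b = 0, c = 3/2, d = -5.
So g(t) = -3t³ + (3/2)t - 5.
Check: g(8) = -1529. ✓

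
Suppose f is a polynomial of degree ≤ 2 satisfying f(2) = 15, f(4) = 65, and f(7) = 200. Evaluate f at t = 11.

492

Write f(t) = at^2 + bt + c. Substituting each data point gives a linear system:
  4a + 2b + c = 15
  16a + 4b + c = 65
  49a + 7b + c = 200
Solving the system yields a = 4, b = 1, c = -3.
So f(t) = 4t^2 + t - 3.
Then f(11) = 492.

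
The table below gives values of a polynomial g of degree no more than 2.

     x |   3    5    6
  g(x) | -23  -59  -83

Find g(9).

Write g(x) = ax^2 + bx + c. Substituting each data point gives a linear system:
  9a + 3b + c = -23
  25a + 5b + c = -59
  36a + 6b + c = -83
Solving the system yields a = -2, b = -2, c = 1.
So g(x) = -2x^2 - 2x + 1.
Then g(9) = -179.

-179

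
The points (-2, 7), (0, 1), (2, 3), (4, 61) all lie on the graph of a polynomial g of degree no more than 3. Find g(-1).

Forward differences of the values at n = -2, 0, 2, 4:
  g  : 7  1  3  61
  Δ  : -6  2  58
  Δ^2: 8  56
  Δ^3: 48
The third differences are constant, confirming degree 3.
Interpolating (Newton forward form) and evaluating at n = -1 gives g(-1) = 6.

6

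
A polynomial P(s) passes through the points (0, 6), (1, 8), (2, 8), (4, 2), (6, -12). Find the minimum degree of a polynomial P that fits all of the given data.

2

Divided differences on the nodes 0, 1, 2, 4, 6:
  order 0: 6  8  8  2  -12
  order 1: 2  0  -3  -7
  order 2: -1  -1  -1
  order 3: 0  0
  order 4: 0
The order-2 divided differences are all -1 (nonzero) and every higher order vanishes, so the data lies on a polynomial of degree exactly 2.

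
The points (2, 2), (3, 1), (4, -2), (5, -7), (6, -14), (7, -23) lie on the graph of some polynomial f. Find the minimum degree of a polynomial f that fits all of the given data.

Forward differences of the values at u = 2, 3, 4, 5, 6, 7:
  f  : 2  1  -2  -7  -14  -23
  Δ  : -1  -3  -5  -7  -9
  Δ^2: -2  -2  -2  -2
  Δ^3: 0  0  0
  Δ^4: 0  0
  Δ^5: 0
The second differences are constant (-2) and nonzero, while all higher differences vanish, so the minimal degree is 2.

2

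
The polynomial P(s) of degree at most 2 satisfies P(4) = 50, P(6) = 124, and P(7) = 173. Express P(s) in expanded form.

P(s) = 4s^2 - 3s - 2

Using the Lagrange interpolation formula with nodes 4, 6, 7:
  L_0(s) = (s - 6)(s - 7) / 6
  L_1(s) = (s - 4)(s - 7) / -2
  L_2(s) = (s - 4)(s - 6) / 3
Then P(s) = 50·L_0(s) + 124·L_1(s) + 173·L_2(s).
Expanding and collecting terms gives P(s) = 4s² - 3s - 2.
Check: P(7) = 173. ✓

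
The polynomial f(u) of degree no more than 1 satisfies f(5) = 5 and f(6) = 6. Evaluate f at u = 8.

Using the Lagrange interpolation formula with nodes 5, 6:
  L_0(u) = (u - 6) / -1
  L_1(u) = (u - 5) / 1
Then f(u) = 5·L_0(u) + 6·L_1(u).
Expanding and collecting terms gives f(u) = u.
Evaluating at u = 8: f(8) = 8.

8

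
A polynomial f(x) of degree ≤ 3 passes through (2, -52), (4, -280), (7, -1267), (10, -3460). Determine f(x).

f(x) = -3x^3 - 4x^2 - 6x

Using the Lagrange interpolation formula with nodes 2, 4, 7, 10:
  L_0(x) = (x - 4)(x - 7)(x - 10) / -80
  L_1(x) = (x - 2)(x - 7)(x - 10) / 36
  L_2(x) = (x - 2)(x - 4)(x - 10) / -45
  L_3(x) = (x - 2)(x - 4)(x - 7) / 144
Then f(x) = -52·L_0(x) - 280·L_1(x) - 1267·L_2(x) - 3460·L_3(x).
Expanding and collecting terms gives f(x) = -3x^3 - 4x^2 - 6x.
Check: f(2) = -52. ✓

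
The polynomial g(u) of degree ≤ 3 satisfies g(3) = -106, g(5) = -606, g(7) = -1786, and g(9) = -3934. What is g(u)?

Using the Lagrange interpolation formula with nodes 3, 5, 7, 9:
  L_0(u) = (u - 5)(u - 7)(u - 9) / -48
  L_1(u) = (u - 3)(u - 7)(u - 9) / 16
  L_2(u) = (u - 3)(u - 5)(u - 9) / -16
  L_3(u) = (u - 3)(u - 5)(u - 7) / 48
Then g(u) = -106·L_0(u) - 606·L_1(u) - 1786·L_2(u) - 3934·L_3(u).
Expanding and collecting terms gives g(u) = -6u^3 + 5u^2 + 4u - 1.
Check: g(3) = -106. ✓

g(u) = -6u^3 + 5u^2 + 4u - 1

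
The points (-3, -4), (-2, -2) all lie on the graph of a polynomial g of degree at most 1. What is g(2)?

Using the Lagrange interpolation formula with nodes -3, -2:
  L_0(n) = (n + 2) / -1
  L_1(n) = (n + 3) / 1
Then g(n) = -4·L_0(n) - 2·L_1(n).
Expanding and collecting terms gives g(n) = 2n + 2.
Evaluating at n = 2: g(2) = 6.

6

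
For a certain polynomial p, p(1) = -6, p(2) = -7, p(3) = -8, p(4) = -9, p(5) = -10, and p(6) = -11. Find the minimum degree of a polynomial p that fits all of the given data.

1

Forward differences of the values at t = 1, 2, 3, 4, 5, 6:
  p  : -6  -7  -8  -9  -10  -11
  Δ  : -1  -1  -1  -1  -1
  Δ^2: 0  0  0  0
  Δ^3: 0  0  0
  Δ^4: 0  0
  Δ^5: 0
The first differences are constant (-1) and nonzero, while all higher differences vanish, so the minimal degree is 1.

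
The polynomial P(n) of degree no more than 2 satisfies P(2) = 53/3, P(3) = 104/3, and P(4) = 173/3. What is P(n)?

Write P(n) = an^2 + bn + c. Substituting each data point gives a linear system:
  4a + 2b + c = 53/3
  9a + 3b + c = 104/3
  16a + 4b + c = 173/3
Solving the system yields a = 3, b = 2, c = 5/3.
So P(n) = 3n^2 + 2n + 5/3.
Check: P(2) = 53/3. ✓

P(n) = 3n^2 + 2n + 5/3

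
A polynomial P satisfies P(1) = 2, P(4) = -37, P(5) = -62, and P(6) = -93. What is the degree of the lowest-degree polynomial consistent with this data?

Divided differences on the nodes 1, 4, 5, 6:
  order 0: 2  -37  -62  -93
  order 1: -13  -25  -31
  order 2: -3  -3
  order 3: 0
The order-2 divided differences are all -3 (nonzero) and every higher order vanishes, so the data lies on a polynomial of degree exactly 2.

2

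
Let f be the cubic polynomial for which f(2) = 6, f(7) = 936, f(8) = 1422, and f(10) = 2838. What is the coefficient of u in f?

-6

Write f(u) = au^3 + bu^2 + cu + d. Substituting each data point gives a linear system:
  8a + 4b + 2c + d = 6
  343a + 49b + 7c + d = 936
  512a + 64b + 8c + d = 1422
  1000a + 100b + 10c + d = 2838
Solving the system yields a = 3, b = -1, c = -6, d = -2.
So f(u) = 3u³ - u² - 6u - 2.
The coefficient of u is -6.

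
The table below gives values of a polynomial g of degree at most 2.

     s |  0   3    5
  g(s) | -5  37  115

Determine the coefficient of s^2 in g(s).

Write g(s) = as^2 + bs + c. Substituting each data point gives a linear system:
  c = -5
  9a + 3b + c = 37
  25a + 5b + c = 115
Solving the system yields a = 5, b = -1, c = -5.
So g(s) = 5s² - s - 5.
The leading coefficient is 5.

5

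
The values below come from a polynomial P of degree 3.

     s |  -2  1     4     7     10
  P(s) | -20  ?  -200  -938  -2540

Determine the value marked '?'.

-2

The 4 known points determine the degree-3 polynomial uniquely.
Write P(s) = as^3 + bs^2 + cs + d. Substituting each data point gives a linear system:
  -8a + 4b - 2c + d = -20
  64a + 16b + 4c + d = -200
  343a + 49b + 7c + d = -938
  1000a + 100b + 10c + d = -2540
Solving the system yields a = -2, b = -6, c = 6, d = 0.
So P(s) = -2s^3 - 6s^2 + 6s.
Then P(1) = -2.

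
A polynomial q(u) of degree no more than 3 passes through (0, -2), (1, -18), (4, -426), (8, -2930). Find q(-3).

106

Using the Lagrange interpolation formula with nodes 0, 1, 4, 8:
  L_0(u) = (u - 1)(u - 4)(u - 8) / -32
  L_1(u) = u(u - 4)(u - 8) / 21
  L_2(u) = u(u - 1)(u - 8) / -48
  L_3(u) = u(u - 1)(u - 4) / 224
Then q(u) = -2·L_0(u) - 18·L_1(u) - 426·L_2(u) - 2930·L_3(u).
Expanding and collecting terms gives q(u) = -5u³ - 5u² - 6u - 2.
Evaluating at u = -3: q(-3) = 106.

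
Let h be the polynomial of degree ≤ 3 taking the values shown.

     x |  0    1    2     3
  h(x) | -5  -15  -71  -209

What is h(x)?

h(x) = -6x^3 - 5x^2 + x - 5

Using the Lagrange interpolation formula with nodes 0, 1, 2, 3:
  L_0(x) = (x - 1)(x - 2)(x - 3) / -6
  L_1(x) = x(x - 2)(x - 3) / 2
  L_2(x) = x(x - 1)(x - 3) / -2
  L_3(x) = x(x - 1)(x - 2) / 6
Then h(x) = -5·L_0(x) - 15·L_1(x) - 71·L_2(x) - 209·L_3(x).
Expanding and collecting terms gives h(x) = -6x³ - 5x² + x - 5.
Check: h(3) = -209. ✓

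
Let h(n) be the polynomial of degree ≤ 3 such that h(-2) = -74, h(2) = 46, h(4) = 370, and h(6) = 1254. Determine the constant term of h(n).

-6

Write h(n) = an^3 + bn^2 + cn + d. Substituting each data point gives a linear system:
  -8a + 4b - 2c + d = -74
  8a + 4b + 2c + d = 46
  64a + 16b + 4c + d = 370
  216a + 36b + 6c + d = 1254
Solving the system yields a = 6, b = -2, c = 6, d = -6.
So h(n) = 6n³ - 2n² + 6n - 6.
The constant term is -6.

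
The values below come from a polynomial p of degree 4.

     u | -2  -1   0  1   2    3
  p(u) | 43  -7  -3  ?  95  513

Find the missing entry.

On equispaced nodes a degree-4 polynomial has vanishing fifth forward difference, so
  - p(-2) + 5·p(-1) - 10·p(0) + 10·p(1) - 5·p(2) + p(3) = 0.
Substituting the known values and solving for p(1):
  10·p(1) = 10
  p(1) = 1.

1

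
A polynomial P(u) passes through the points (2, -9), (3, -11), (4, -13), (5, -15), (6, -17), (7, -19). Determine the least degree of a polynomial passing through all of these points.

Forward differences of the values at u = 2, 3, 4, 5, 6, 7:
  P  : -9  -11  -13  -15  -17  -19
  Δ  : -2  -2  -2  -2  -2
  Δ^2: 0  0  0  0
  Δ^3: 0  0  0
  Δ^4: 0  0
  Δ^5: 0
The first differences are constant (-2) and nonzero, while all higher differences vanish, so the minimal degree is 1.

1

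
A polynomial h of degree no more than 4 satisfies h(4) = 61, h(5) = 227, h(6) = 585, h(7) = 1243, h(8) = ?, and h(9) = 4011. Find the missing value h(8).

On equispaced nodes a degree-4 polynomial has vanishing fifth forward difference, so
  - h(4) + 5·h(5) - 10·h(6) + 10·h(7) - 5·h(8) + h(9) = 0.
Substituting the known values and solving for h(8):
  -5·h(8) = -11665
  h(8) = 2333.

2333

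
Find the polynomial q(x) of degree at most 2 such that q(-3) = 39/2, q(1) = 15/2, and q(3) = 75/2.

q(x) = 3x^2 + 3x + 3/2

Write q(x) = ax^2 + bx + c. Substituting each data point gives a linear system:
  9a - 3b + c = 39/2
  a + b + c = 15/2
  9a + 3b + c = 75/2
Solving the system yields a = 3, b = 3, c = 3/2.
So q(x) = 3x^2 + 3x + 3/2.
Check: q(3) = 75/2. ✓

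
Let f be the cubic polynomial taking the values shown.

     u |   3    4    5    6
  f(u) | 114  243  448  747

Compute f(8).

1699

Using the Lagrange interpolation formula with nodes 3, 4, 5, 6:
  L_0(u) = (u - 4)(u - 5)(u - 6) / -6
  L_1(u) = (u - 3)(u - 5)(u - 6) / 2
  L_2(u) = (u - 3)(u - 4)(u - 6) / -2
  L_3(u) = (u - 3)(u - 4)(u - 5) / 6
Then f(u) = 114·L_0(u) + 243·L_1(u) + 448·L_2(u) + 747·L_3(u).
Expanding and collecting terms gives f(u) = 3u^3 + 2u^2 + 4u + 3.
Evaluating at u = 8: f(8) = 1699.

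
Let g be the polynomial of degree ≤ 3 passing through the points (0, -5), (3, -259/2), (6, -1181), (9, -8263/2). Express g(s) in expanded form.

g(s) = -6s^3 + (5/2)s^2 + 5s - 5

Using the Lagrange interpolation formula with nodes 0, 3, 6, 9:
  L_0(s) = (s - 3)(s - 6)(s - 9) / -162
  L_1(s) = s(s - 6)(s - 9) / 54
  L_2(s) = s(s - 3)(s - 9) / -54
  L_3(s) = s(s - 3)(s - 6) / 162
Then g(s) = -5·L_0(s) - 259/2·L_1(s) - 1181·L_2(s) - 8263/2·L_3(s).
Expanding and collecting terms gives g(s) = -6s^3 + (5/2)s^2 + 5s - 5.
Check: g(0) = -5. ✓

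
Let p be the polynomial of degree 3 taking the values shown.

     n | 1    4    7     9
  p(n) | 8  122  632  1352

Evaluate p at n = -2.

-34

Write p(n) = an^3 + bn^2 + cn + d. Substituting each data point gives a linear system:
  a + b + c + d = 8
  64a + 16b + 4c + d = 122
  343a + 49b + 7c + d = 632
  729a + 81b + 9c + d = 1352
Solving the system yields a = 2, b = -2, c = 6, d = 2.
So p(n) = 2n³ - 2n² + 6n + 2.
Then p(-2) = -34.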